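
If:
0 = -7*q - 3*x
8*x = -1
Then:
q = 3/56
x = -1/8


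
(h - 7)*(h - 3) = h^2 - 10*h + 21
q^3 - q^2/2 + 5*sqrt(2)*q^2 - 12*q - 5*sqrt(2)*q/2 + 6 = (q - 1/2)*(q - sqrt(2))*(q + 6*sqrt(2))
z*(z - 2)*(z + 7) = z^3 + 5*z^2 - 14*z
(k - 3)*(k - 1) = k^2 - 4*k + 3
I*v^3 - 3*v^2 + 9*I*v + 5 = (v - I)*(v + 5*I)*(I*v + 1)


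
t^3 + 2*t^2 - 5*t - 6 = (t - 2)*(t + 1)*(t + 3)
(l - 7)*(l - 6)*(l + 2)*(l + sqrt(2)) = l^4 - 11*l^3 + sqrt(2)*l^3 - 11*sqrt(2)*l^2 + 16*l^2 + 16*sqrt(2)*l + 84*l + 84*sqrt(2)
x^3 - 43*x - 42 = (x - 7)*(x + 1)*(x + 6)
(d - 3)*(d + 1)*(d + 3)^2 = d^4 + 4*d^3 - 6*d^2 - 36*d - 27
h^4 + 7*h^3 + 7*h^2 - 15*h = h*(h - 1)*(h + 3)*(h + 5)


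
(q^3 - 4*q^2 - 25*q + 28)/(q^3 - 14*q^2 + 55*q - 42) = (q + 4)/(q - 6)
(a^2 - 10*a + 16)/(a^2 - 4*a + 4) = (a - 8)/(a - 2)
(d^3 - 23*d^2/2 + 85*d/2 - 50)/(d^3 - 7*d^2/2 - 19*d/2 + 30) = (d - 5)/(d + 3)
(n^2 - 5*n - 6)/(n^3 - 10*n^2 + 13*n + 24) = (n - 6)/(n^2 - 11*n + 24)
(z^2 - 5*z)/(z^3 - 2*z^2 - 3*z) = (5 - z)/(-z^2 + 2*z + 3)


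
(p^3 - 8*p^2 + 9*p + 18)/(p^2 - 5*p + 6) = (p^2 - 5*p - 6)/(p - 2)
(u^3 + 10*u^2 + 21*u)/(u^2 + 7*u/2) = 2*(u^2 + 10*u + 21)/(2*u + 7)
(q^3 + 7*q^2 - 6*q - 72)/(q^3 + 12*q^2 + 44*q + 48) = (q - 3)/(q + 2)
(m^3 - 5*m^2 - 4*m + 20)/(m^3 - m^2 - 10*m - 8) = (m^2 - 7*m + 10)/(m^2 - 3*m - 4)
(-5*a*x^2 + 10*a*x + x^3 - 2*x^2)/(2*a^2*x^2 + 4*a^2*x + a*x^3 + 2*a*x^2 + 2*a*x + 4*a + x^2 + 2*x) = x*(-5*a*x + 10*a + x^2 - 2*x)/(2*a^2*x^2 + 4*a^2*x + a*x^3 + 2*a*x^2 + 2*a*x + 4*a + x^2 + 2*x)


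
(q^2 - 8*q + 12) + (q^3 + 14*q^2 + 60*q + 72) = q^3 + 15*q^2 + 52*q + 84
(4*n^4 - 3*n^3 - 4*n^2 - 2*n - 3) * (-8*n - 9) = -32*n^5 - 12*n^4 + 59*n^3 + 52*n^2 + 42*n + 27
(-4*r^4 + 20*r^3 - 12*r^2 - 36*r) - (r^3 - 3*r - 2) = -4*r^4 + 19*r^3 - 12*r^2 - 33*r + 2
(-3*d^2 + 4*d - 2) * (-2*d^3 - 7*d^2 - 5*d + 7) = 6*d^5 + 13*d^4 - 9*d^3 - 27*d^2 + 38*d - 14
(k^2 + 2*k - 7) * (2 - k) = -k^3 + 11*k - 14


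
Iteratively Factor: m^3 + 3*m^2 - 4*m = (m)*(m^2 + 3*m - 4) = m*(m + 4)*(m - 1)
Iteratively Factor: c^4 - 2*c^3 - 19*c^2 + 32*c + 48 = (c + 4)*(c^3 - 6*c^2 + 5*c + 12) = (c - 4)*(c + 4)*(c^2 - 2*c - 3) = (c - 4)*(c + 1)*(c + 4)*(c - 3)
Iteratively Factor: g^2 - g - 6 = (g - 3)*(g + 2)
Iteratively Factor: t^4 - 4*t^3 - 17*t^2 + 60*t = (t - 3)*(t^3 - t^2 - 20*t) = (t - 5)*(t - 3)*(t^2 + 4*t) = (t - 5)*(t - 3)*(t + 4)*(t)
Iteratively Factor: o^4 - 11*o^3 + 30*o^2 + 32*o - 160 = (o - 5)*(o^3 - 6*o^2 + 32) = (o - 5)*(o - 4)*(o^2 - 2*o - 8) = (o - 5)*(o - 4)^2*(o + 2)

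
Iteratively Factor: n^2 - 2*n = (n - 2)*(n)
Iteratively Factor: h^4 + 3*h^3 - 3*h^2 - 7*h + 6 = (h - 1)*(h^3 + 4*h^2 + h - 6) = (h - 1)^2*(h^2 + 5*h + 6) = (h - 1)^2*(h + 3)*(h + 2)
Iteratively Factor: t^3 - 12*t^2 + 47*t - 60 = (t - 5)*(t^2 - 7*t + 12) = (t - 5)*(t - 4)*(t - 3)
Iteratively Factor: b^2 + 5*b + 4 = (b + 1)*(b + 4)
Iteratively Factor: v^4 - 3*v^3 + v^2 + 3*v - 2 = (v - 1)*(v^3 - 2*v^2 - v + 2) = (v - 1)^2*(v^2 - v - 2) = (v - 2)*(v - 1)^2*(v + 1)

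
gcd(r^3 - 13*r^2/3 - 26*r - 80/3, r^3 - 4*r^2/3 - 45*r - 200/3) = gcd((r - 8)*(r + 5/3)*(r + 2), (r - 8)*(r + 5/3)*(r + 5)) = r^2 - 19*r/3 - 40/3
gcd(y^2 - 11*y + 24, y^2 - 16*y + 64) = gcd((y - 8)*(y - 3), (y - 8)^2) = y - 8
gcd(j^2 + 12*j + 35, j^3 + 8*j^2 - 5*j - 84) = j + 7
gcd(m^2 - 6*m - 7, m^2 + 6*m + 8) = 1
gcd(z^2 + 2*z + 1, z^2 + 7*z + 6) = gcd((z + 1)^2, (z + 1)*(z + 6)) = z + 1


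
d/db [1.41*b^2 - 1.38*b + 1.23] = 2.82*b - 1.38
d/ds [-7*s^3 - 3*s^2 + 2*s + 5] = -21*s^2 - 6*s + 2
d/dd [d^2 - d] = 2*d - 1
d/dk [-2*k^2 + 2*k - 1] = 2 - 4*k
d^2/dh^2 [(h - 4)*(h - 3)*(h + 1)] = 6*h - 12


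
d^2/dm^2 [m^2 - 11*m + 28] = 2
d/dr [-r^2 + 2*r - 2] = 2 - 2*r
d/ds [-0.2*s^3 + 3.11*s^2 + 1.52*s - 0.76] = -0.6*s^2 + 6.22*s + 1.52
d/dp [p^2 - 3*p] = 2*p - 3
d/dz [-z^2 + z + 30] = 1 - 2*z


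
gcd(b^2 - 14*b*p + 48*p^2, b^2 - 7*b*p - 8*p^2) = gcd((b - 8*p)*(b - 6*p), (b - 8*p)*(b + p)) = -b + 8*p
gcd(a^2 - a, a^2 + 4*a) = a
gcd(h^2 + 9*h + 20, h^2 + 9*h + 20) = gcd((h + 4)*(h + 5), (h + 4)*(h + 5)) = h^2 + 9*h + 20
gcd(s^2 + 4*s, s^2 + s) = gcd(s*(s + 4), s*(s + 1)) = s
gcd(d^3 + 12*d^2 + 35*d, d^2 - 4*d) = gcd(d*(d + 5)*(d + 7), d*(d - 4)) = d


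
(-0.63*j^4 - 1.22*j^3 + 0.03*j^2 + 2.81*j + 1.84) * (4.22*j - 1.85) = -2.6586*j^5 - 3.9829*j^4 + 2.3836*j^3 + 11.8027*j^2 + 2.5663*j - 3.404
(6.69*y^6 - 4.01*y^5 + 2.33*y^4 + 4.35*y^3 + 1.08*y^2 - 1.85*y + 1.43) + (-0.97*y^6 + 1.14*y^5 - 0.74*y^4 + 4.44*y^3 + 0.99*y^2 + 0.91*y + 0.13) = 5.72*y^6 - 2.87*y^5 + 1.59*y^4 + 8.79*y^3 + 2.07*y^2 - 0.94*y + 1.56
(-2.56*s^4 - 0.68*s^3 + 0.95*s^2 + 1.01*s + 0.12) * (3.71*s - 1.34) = -9.4976*s^5 + 0.9076*s^4 + 4.4357*s^3 + 2.4741*s^2 - 0.9082*s - 0.1608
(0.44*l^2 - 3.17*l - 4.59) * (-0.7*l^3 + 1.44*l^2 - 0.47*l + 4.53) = -0.308*l^5 + 2.8526*l^4 - 1.5586*l^3 - 3.1265*l^2 - 12.2028*l - 20.7927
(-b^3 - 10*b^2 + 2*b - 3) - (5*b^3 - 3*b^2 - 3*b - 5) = -6*b^3 - 7*b^2 + 5*b + 2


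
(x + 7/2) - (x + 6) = -5/2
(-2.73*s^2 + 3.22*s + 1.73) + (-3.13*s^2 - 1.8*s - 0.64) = -5.86*s^2 + 1.42*s + 1.09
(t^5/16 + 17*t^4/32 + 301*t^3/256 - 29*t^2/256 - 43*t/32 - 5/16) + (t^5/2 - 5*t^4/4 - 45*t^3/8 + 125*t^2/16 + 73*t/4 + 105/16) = 9*t^5/16 - 23*t^4/32 - 1139*t^3/256 + 1971*t^2/256 + 541*t/32 + 25/4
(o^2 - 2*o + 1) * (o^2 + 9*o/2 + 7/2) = o^4 + 5*o^3/2 - 9*o^2/2 - 5*o/2 + 7/2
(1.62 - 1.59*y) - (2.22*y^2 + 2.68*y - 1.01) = -2.22*y^2 - 4.27*y + 2.63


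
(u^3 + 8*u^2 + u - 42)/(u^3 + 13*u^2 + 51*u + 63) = (u - 2)/(u + 3)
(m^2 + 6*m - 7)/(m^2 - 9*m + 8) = (m + 7)/(m - 8)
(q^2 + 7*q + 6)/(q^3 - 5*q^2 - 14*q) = (q^2 + 7*q + 6)/(q*(q^2 - 5*q - 14))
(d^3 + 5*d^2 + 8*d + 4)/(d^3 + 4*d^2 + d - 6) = (d^2 + 3*d + 2)/(d^2 + 2*d - 3)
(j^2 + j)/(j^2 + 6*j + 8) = j*(j + 1)/(j^2 + 6*j + 8)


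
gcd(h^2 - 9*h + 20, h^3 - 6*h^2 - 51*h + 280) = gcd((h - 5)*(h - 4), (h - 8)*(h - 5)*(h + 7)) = h - 5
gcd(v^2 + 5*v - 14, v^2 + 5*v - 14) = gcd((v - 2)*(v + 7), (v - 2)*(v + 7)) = v^2 + 5*v - 14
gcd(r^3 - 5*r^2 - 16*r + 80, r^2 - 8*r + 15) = r - 5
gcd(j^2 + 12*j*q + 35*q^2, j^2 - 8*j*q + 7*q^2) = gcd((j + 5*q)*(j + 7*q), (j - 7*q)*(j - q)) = 1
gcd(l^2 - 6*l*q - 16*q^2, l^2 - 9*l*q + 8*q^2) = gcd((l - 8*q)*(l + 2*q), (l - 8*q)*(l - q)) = -l + 8*q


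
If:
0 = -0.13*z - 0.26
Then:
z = -2.00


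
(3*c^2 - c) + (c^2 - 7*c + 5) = 4*c^2 - 8*c + 5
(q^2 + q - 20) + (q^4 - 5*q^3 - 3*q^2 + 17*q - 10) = q^4 - 5*q^3 - 2*q^2 + 18*q - 30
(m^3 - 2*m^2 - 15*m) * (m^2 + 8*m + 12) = m^5 + 6*m^4 - 19*m^3 - 144*m^2 - 180*m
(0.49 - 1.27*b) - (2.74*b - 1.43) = 1.92 - 4.01*b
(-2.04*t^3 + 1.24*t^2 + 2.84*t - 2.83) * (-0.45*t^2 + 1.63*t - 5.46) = 0.918*t^5 - 3.8832*t^4 + 11.8816*t^3 - 0.8677*t^2 - 20.1193*t + 15.4518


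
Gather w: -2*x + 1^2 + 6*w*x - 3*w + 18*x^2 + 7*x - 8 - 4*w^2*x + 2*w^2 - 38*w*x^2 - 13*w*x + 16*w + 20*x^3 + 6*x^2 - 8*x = w^2*(2 - 4*x) + w*(-38*x^2 - 7*x + 13) + 20*x^3 + 24*x^2 - 3*x - 7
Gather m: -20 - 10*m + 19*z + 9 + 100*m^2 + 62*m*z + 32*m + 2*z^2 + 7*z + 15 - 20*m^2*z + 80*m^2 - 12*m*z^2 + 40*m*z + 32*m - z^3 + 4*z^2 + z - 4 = m^2*(180 - 20*z) + m*(-12*z^2 + 102*z + 54) - z^3 + 6*z^2 + 27*z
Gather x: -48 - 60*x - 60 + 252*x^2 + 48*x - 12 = 252*x^2 - 12*x - 120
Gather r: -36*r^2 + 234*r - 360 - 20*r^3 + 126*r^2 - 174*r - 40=-20*r^3 + 90*r^2 + 60*r - 400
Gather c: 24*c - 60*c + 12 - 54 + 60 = 18 - 36*c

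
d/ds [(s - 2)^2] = 2*s - 4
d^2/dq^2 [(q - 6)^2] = 2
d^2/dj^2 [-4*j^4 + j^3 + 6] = 6*j*(1 - 8*j)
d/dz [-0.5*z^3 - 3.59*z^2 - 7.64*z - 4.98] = -1.5*z^2 - 7.18*z - 7.64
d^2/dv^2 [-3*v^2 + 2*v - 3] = -6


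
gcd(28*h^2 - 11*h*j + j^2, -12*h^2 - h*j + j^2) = 4*h - j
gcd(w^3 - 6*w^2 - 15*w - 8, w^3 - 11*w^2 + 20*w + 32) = w^2 - 7*w - 8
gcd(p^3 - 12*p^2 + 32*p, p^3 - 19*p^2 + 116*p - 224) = p^2 - 12*p + 32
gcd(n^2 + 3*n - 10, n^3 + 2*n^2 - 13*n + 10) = n^2 + 3*n - 10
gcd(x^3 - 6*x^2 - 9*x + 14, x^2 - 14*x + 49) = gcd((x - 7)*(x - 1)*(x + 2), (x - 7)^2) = x - 7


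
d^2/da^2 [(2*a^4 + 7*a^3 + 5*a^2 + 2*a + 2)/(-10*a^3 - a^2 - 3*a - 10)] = 12*(-62*a^6 + 102*a^5 + 546*a^4 + 490*a^3 - 111*a^2 - 243*a - 73)/(1000*a^9 + 300*a^8 + 930*a^7 + 3181*a^6 + 879*a^5 + 1857*a^4 + 3207*a^3 + 570*a^2 + 900*a + 1000)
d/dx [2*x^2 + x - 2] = 4*x + 1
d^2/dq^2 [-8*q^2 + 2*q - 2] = -16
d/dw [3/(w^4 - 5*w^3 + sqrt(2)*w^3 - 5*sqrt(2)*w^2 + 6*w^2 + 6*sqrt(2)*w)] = 3*(-4*w^3 - 3*sqrt(2)*w^2 + 15*w^2 - 12*w + 10*sqrt(2)*w - 6*sqrt(2))/(w^2*(w^3 - 5*w^2 + sqrt(2)*w^2 - 5*sqrt(2)*w + 6*w + 6*sqrt(2))^2)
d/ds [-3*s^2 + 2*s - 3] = 2 - 6*s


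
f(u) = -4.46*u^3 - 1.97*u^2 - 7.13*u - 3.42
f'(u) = -13.38*u^2 - 3.94*u - 7.13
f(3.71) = -284.74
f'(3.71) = -205.91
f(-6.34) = 1099.19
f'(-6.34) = -519.97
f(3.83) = -310.20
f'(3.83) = -218.49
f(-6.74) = 1320.72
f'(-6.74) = -588.40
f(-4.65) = 435.57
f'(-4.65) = -278.12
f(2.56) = -109.41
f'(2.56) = -104.90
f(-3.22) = 148.02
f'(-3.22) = -133.17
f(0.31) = -5.95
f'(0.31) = -9.64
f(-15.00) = 14712.78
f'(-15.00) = -2958.53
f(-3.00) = 120.66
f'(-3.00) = -115.73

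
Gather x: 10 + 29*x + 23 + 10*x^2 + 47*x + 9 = 10*x^2 + 76*x + 42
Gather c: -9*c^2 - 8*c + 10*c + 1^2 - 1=-9*c^2 + 2*c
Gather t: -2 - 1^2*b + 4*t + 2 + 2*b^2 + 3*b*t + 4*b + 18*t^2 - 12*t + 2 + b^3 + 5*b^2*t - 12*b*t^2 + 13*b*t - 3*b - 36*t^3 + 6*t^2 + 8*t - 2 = b^3 + 2*b^2 - 36*t^3 + t^2*(24 - 12*b) + t*(5*b^2 + 16*b)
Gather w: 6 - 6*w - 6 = -6*w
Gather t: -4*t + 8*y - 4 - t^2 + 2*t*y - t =-t^2 + t*(2*y - 5) + 8*y - 4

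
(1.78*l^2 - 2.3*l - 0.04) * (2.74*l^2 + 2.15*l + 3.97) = 4.8772*l^4 - 2.475*l^3 + 2.012*l^2 - 9.217*l - 0.1588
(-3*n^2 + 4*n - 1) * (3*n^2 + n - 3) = -9*n^4 + 9*n^3 + 10*n^2 - 13*n + 3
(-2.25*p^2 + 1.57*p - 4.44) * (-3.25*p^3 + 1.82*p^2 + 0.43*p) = 7.3125*p^5 - 9.1975*p^4 + 16.3199*p^3 - 7.4057*p^2 - 1.9092*p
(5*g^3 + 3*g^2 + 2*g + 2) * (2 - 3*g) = -15*g^4 + g^3 - 2*g + 4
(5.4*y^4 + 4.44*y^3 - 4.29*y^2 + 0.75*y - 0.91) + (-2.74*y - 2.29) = 5.4*y^4 + 4.44*y^3 - 4.29*y^2 - 1.99*y - 3.2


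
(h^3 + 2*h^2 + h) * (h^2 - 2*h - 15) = h^5 - 18*h^3 - 32*h^2 - 15*h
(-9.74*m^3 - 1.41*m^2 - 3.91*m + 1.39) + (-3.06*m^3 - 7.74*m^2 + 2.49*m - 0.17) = -12.8*m^3 - 9.15*m^2 - 1.42*m + 1.22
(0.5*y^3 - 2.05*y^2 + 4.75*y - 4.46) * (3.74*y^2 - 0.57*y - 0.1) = 1.87*y^5 - 7.952*y^4 + 18.8835*y^3 - 19.1829*y^2 + 2.0672*y + 0.446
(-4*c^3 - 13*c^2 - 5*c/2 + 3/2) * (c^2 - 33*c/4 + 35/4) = -4*c^5 + 20*c^4 + 279*c^3/4 - 733*c^2/8 - 137*c/4 + 105/8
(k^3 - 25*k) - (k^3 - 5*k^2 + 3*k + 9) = 5*k^2 - 28*k - 9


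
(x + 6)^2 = x^2 + 12*x + 36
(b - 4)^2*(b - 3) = b^3 - 11*b^2 + 40*b - 48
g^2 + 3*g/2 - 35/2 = (g - 7/2)*(g + 5)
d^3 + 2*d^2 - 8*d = d*(d - 2)*(d + 4)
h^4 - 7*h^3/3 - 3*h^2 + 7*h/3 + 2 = (h - 3)*(h - 1)*(h + 2/3)*(h + 1)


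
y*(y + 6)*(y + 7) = y^3 + 13*y^2 + 42*y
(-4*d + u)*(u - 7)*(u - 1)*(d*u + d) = -4*d^2*u^3 + 28*d^2*u^2 + 4*d^2*u - 28*d^2 + d*u^4 - 7*d*u^3 - d*u^2 + 7*d*u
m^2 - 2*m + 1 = (m - 1)^2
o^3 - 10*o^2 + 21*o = o*(o - 7)*(o - 3)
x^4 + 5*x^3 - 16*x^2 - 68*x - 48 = (x - 4)*(x + 1)*(x + 2)*(x + 6)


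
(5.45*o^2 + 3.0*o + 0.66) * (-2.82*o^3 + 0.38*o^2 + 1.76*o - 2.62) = -15.369*o^5 - 6.389*o^4 + 8.8708*o^3 - 8.7482*o^2 - 6.6984*o - 1.7292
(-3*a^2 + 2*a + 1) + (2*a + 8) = -3*a^2 + 4*a + 9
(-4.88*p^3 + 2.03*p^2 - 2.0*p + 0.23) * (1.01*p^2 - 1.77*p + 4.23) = -4.9288*p^5 + 10.6879*p^4 - 26.2555*p^3 + 12.3592*p^2 - 8.8671*p + 0.9729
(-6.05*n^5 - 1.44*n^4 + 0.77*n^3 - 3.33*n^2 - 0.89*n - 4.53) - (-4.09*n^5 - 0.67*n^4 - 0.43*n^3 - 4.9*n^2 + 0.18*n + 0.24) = -1.96*n^5 - 0.77*n^4 + 1.2*n^3 + 1.57*n^2 - 1.07*n - 4.77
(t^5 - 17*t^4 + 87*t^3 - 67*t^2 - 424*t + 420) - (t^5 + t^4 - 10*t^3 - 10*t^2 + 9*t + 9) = -18*t^4 + 97*t^3 - 57*t^2 - 433*t + 411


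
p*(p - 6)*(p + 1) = p^3 - 5*p^2 - 6*p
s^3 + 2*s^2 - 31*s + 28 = (s - 4)*(s - 1)*(s + 7)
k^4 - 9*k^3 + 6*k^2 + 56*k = k*(k - 7)*(k - 4)*(k + 2)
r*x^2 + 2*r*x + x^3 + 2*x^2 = x*(r + x)*(x + 2)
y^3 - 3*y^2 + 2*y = y*(y - 2)*(y - 1)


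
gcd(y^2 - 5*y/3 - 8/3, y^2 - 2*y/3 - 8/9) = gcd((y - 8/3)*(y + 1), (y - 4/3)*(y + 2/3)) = 1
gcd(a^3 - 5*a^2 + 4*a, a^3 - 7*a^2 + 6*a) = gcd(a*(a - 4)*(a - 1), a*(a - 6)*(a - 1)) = a^2 - a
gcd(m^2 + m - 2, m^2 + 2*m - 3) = m - 1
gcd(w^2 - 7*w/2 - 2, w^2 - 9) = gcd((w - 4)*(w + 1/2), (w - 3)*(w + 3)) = 1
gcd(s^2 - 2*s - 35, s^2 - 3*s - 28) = s - 7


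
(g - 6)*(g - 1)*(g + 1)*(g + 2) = g^4 - 4*g^3 - 13*g^2 + 4*g + 12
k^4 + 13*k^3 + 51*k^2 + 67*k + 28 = (k + 1)^2*(k + 4)*(k + 7)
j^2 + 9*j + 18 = (j + 3)*(j + 6)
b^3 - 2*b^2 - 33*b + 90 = (b - 5)*(b - 3)*(b + 6)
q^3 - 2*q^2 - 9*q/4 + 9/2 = (q - 2)*(q - 3/2)*(q + 3/2)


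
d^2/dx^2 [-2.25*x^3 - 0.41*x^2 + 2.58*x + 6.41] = -13.5*x - 0.82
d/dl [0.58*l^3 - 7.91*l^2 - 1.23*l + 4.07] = 1.74*l^2 - 15.82*l - 1.23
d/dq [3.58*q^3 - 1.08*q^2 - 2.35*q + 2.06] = 10.74*q^2 - 2.16*q - 2.35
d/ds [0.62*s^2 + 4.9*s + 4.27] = 1.24*s + 4.9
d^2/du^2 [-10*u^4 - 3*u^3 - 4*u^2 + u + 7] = -120*u^2 - 18*u - 8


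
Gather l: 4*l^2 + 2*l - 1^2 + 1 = 4*l^2 + 2*l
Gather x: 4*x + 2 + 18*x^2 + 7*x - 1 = 18*x^2 + 11*x + 1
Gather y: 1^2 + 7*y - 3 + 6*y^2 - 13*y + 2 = 6*y^2 - 6*y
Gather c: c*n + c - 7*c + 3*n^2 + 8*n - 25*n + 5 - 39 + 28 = c*(n - 6) + 3*n^2 - 17*n - 6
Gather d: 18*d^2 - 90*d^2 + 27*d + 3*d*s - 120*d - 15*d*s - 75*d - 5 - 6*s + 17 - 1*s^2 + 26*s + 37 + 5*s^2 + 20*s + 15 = -72*d^2 + d*(-12*s - 168) + 4*s^2 + 40*s + 64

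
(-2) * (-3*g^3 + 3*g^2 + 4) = 6*g^3 - 6*g^2 - 8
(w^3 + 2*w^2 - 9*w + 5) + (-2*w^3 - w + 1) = -w^3 + 2*w^2 - 10*w + 6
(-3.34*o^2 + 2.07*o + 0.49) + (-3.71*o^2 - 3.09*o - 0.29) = -7.05*o^2 - 1.02*o + 0.2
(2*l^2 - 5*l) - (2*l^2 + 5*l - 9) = 9 - 10*l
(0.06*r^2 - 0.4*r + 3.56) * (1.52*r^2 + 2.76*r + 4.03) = 0.0912*r^4 - 0.4424*r^3 + 4.549*r^2 + 8.2136*r + 14.3468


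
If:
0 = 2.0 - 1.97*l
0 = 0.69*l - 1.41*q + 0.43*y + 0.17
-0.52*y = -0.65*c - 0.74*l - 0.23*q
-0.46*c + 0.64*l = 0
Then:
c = 1.41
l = 1.02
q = 1.85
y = 4.03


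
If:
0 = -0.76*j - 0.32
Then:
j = -0.42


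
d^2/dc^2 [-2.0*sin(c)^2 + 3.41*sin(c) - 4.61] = -3.41*sin(c) - 4.0*cos(2*c)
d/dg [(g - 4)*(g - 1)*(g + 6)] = 3*g^2 + 2*g - 26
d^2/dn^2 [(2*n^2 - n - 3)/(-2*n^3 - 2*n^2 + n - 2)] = 2*(-8*n^6 + 12*n^5 + 72*n^4 + 154*n^3 + 18*n^2 - 66*n - 15)/(8*n^9 + 24*n^8 + 12*n^7 + 8*n^6 + 42*n^5 + 6*n^4 - n^3 + 30*n^2 - 12*n + 8)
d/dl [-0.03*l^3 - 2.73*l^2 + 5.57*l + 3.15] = -0.09*l^2 - 5.46*l + 5.57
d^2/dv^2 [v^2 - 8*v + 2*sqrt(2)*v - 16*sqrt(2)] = 2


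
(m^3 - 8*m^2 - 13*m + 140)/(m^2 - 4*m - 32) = (m^2 - 12*m + 35)/(m - 8)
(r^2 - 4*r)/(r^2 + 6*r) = (r - 4)/(r + 6)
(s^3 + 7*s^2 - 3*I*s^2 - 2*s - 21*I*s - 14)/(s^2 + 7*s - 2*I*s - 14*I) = s - I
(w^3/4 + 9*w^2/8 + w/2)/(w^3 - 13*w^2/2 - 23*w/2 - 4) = w*(w + 4)/(4*(w^2 - 7*w - 8))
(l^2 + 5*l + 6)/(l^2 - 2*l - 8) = (l + 3)/(l - 4)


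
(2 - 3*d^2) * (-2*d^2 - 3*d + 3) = 6*d^4 + 9*d^3 - 13*d^2 - 6*d + 6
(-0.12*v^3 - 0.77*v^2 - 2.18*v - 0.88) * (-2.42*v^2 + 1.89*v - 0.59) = 0.2904*v^5 + 1.6366*v^4 + 3.8911*v^3 - 1.5363*v^2 - 0.377*v + 0.5192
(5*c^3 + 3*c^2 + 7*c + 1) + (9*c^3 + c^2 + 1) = 14*c^3 + 4*c^2 + 7*c + 2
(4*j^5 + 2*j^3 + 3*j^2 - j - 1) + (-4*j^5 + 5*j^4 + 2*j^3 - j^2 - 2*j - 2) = 5*j^4 + 4*j^3 + 2*j^2 - 3*j - 3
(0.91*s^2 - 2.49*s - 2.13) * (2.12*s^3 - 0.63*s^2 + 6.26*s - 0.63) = 1.9292*s^5 - 5.8521*s^4 + 2.7497*s^3 - 14.8188*s^2 - 11.7651*s + 1.3419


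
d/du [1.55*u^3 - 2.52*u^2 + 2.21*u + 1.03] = 4.65*u^2 - 5.04*u + 2.21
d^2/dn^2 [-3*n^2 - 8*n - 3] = -6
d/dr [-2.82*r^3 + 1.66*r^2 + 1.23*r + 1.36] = -8.46*r^2 + 3.32*r + 1.23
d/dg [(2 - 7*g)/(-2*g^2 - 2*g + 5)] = (-14*g^2 + 8*g - 31)/(4*g^4 + 8*g^3 - 16*g^2 - 20*g + 25)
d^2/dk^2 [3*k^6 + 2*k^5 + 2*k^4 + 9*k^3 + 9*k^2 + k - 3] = 90*k^4 + 40*k^3 + 24*k^2 + 54*k + 18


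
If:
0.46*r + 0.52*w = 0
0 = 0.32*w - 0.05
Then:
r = -0.18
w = 0.16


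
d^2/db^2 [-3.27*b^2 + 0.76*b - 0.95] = -6.54000000000000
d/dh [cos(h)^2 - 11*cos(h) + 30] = (11 - 2*cos(h))*sin(h)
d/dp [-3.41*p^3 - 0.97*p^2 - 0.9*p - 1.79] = -10.23*p^2 - 1.94*p - 0.9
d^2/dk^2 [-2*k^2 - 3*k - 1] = -4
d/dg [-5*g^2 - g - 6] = -10*g - 1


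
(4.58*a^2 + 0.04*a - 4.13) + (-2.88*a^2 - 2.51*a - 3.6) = 1.7*a^2 - 2.47*a - 7.73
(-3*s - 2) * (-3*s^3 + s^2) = 9*s^4 + 3*s^3 - 2*s^2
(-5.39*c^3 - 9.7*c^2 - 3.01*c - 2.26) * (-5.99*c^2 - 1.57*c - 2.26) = 32.2861*c^5 + 66.5653*c^4 + 45.4403*c^3 + 40.1851*c^2 + 10.3508*c + 5.1076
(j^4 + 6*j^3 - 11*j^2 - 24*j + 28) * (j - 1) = j^5 + 5*j^4 - 17*j^3 - 13*j^2 + 52*j - 28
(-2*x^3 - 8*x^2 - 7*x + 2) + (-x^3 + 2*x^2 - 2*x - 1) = -3*x^3 - 6*x^2 - 9*x + 1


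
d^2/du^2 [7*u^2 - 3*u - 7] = 14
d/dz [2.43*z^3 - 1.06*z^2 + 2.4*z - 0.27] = 7.29*z^2 - 2.12*z + 2.4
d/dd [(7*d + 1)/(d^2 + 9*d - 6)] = (7*d^2 + 63*d - (2*d + 9)*(7*d + 1) - 42)/(d^2 + 9*d - 6)^2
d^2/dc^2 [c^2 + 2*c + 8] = 2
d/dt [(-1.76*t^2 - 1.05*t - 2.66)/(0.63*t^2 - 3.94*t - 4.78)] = (7.5959*t^2 + 20.1772*t - 5.4614)/(0.3969*t^4 - 4.9644*t^3 + 9.5008*t^2 + 37.6664*t + 22.8484)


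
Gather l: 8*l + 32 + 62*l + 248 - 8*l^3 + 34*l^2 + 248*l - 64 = -8*l^3 + 34*l^2 + 318*l + 216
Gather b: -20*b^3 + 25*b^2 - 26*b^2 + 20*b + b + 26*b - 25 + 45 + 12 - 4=-20*b^3 - b^2 + 47*b + 28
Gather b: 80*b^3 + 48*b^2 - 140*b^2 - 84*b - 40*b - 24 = 80*b^3 - 92*b^2 - 124*b - 24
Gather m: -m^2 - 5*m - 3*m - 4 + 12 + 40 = -m^2 - 8*m + 48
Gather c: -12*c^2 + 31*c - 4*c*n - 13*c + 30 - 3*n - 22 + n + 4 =-12*c^2 + c*(18 - 4*n) - 2*n + 12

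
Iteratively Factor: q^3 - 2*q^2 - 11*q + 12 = (q - 1)*(q^2 - q - 12) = (q - 4)*(q - 1)*(q + 3)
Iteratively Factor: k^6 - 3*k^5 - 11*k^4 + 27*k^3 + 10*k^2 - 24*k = (k - 1)*(k^5 - 2*k^4 - 13*k^3 + 14*k^2 + 24*k) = (k - 1)*(k + 3)*(k^4 - 5*k^3 + 2*k^2 + 8*k) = k*(k - 1)*(k + 3)*(k^3 - 5*k^2 + 2*k + 8) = k*(k - 2)*(k - 1)*(k + 3)*(k^2 - 3*k - 4) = k*(k - 2)*(k - 1)*(k + 1)*(k + 3)*(k - 4)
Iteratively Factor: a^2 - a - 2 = (a - 2)*(a + 1)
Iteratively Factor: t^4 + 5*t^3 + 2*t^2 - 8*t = (t + 4)*(t^3 + t^2 - 2*t) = (t - 1)*(t + 4)*(t^2 + 2*t) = t*(t - 1)*(t + 4)*(t + 2)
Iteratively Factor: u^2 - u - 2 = (u + 1)*(u - 2)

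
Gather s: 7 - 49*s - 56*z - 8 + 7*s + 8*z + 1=-42*s - 48*z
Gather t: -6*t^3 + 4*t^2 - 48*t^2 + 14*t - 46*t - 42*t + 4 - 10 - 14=-6*t^3 - 44*t^2 - 74*t - 20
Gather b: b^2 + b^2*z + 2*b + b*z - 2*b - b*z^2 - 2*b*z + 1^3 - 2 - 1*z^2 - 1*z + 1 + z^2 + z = b^2*(z + 1) + b*(-z^2 - z)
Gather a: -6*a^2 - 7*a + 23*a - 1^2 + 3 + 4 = -6*a^2 + 16*a + 6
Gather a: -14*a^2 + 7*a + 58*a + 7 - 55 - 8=-14*a^2 + 65*a - 56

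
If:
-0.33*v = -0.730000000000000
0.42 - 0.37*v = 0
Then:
No Solution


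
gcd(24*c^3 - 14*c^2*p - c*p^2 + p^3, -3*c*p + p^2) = -3*c + p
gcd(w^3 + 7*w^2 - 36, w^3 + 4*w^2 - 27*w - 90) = w^2 + 9*w + 18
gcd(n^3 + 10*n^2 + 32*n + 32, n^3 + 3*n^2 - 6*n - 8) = n + 4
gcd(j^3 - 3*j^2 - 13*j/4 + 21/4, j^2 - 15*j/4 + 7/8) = j - 7/2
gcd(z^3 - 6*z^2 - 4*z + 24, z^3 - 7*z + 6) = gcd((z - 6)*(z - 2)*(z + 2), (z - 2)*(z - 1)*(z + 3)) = z - 2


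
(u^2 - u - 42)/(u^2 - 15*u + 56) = (u + 6)/(u - 8)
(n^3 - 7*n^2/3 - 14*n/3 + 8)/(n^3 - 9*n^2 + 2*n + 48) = (n - 4/3)/(n - 8)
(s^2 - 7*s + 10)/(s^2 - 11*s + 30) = (s - 2)/(s - 6)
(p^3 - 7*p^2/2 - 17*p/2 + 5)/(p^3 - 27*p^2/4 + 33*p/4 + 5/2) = 2*(2*p^2 + 3*p - 2)/(4*p^2 - 7*p - 2)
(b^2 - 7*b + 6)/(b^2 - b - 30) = (b - 1)/(b + 5)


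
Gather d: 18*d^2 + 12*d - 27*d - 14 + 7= 18*d^2 - 15*d - 7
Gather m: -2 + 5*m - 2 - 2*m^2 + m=-2*m^2 + 6*m - 4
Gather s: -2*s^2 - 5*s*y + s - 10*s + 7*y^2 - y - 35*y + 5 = -2*s^2 + s*(-5*y - 9) + 7*y^2 - 36*y + 5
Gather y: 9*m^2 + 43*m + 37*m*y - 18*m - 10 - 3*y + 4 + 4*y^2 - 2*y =9*m^2 + 25*m + 4*y^2 + y*(37*m - 5) - 6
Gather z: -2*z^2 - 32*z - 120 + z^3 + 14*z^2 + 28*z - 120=z^3 + 12*z^2 - 4*z - 240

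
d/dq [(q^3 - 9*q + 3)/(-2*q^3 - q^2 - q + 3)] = (-q^4 - 38*q^3 + 18*q^2 + 6*q - 24)/(4*q^6 + 4*q^5 + 5*q^4 - 10*q^3 - 5*q^2 - 6*q + 9)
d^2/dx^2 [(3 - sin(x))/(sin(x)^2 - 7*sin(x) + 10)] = (sin(x)^5 - 5*sin(x)^4 + sin(x)^3 + 61*sin(x)^2 - 176*sin(x) + 94)/(sin(x)^2 - 7*sin(x) + 10)^3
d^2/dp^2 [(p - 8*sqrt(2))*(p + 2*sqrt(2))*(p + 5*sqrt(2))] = 6*p - 2*sqrt(2)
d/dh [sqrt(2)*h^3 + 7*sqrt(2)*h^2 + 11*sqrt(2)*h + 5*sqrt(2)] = sqrt(2)*(3*h^2 + 14*h + 11)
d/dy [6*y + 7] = 6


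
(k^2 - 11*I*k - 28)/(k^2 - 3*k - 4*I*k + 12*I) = (k - 7*I)/(k - 3)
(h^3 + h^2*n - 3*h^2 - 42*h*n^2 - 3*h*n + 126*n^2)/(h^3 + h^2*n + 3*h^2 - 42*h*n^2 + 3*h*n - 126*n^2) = (h - 3)/(h + 3)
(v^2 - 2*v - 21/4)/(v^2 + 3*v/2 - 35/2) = (v + 3/2)/(v + 5)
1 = 1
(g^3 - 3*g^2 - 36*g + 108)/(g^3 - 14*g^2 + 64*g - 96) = (g^2 + 3*g - 18)/(g^2 - 8*g + 16)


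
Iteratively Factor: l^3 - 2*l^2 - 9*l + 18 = (l - 3)*(l^2 + l - 6) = (l - 3)*(l - 2)*(l + 3)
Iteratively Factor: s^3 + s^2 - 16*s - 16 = (s - 4)*(s^2 + 5*s + 4) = (s - 4)*(s + 1)*(s + 4)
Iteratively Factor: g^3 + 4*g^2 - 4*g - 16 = (g - 2)*(g^2 + 6*g + 8) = (g - 2)*(g + 2)*(g + 4)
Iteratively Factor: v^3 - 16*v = (v)*(v^2 - 16) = v*(v + 4)*(v - 4)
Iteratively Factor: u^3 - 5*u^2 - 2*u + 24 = (u - 3)*(u^2 - 2*u - 8) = (u - 3)*(u + 2)*(u - 4)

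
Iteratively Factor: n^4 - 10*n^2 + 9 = (n - 1)*(n^3 + n^2 - 9*n - 9) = (n - 3)*(n - 1)*(n^2 + 4*n + 3) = (n - 3)*(n - 1)*(n + 3)*(n + 1)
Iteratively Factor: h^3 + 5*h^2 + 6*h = (h + 3)*(h^2 + 2*h) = h*(h + 3)*(h + 2)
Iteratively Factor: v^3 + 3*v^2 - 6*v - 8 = (v - 2)*(v^2 + 5*v + 4) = (v - 2)*(v + 4)*(v + 1)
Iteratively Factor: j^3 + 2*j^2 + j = (j + 1)*(j^2 + j) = (j + 1)^2*(j)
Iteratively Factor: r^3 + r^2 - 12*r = (r - 3)*(r^2 + 4*r) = (r - 3)*(r + 4)*(r)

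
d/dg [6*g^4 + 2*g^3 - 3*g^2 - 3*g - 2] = 24*g^3 + 6*g^2 - 6*g - 3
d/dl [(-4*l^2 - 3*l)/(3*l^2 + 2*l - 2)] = (l^2 + 16*l + 6)/(9*l^4 + 12*l^3 - 8*l^2 - 8*l + 4)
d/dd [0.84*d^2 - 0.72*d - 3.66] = 1.68*d - 0.72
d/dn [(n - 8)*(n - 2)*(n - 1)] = 3*n^2 - 22*n + 26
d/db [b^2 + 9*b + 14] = 2*b + 9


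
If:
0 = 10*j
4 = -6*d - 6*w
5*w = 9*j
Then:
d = -2/3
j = 0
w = 0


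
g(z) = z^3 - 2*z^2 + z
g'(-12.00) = 481.00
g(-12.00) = -2028.00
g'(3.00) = 16.00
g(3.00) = 12.00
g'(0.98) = -0.04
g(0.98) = 0.00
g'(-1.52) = 14.01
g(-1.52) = -9.65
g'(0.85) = -0.23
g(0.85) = 0.02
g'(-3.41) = 49.52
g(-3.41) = -66.32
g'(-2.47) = 29.18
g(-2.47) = -29.74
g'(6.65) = 107.07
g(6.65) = 212.28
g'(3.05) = 16.71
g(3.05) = 12.82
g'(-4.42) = 77.29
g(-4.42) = -129.84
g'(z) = 3*z^2 - 4*z + 1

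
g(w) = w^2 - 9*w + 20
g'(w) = 2*w - 9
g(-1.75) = 38.81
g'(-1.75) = -12.50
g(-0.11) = 21.00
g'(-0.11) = -9.22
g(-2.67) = 51.16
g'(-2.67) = -14.34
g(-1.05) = 30.55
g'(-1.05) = -11.10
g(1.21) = 10.57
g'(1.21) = -6.58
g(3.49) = 0.77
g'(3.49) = -2.02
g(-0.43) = 24.05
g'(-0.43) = -9.86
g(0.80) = 13.44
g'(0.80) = -7.40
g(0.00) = 20.00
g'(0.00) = -9.00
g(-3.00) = 56.00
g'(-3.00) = -15.00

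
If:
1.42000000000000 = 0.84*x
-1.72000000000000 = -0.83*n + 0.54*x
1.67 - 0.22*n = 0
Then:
No Solution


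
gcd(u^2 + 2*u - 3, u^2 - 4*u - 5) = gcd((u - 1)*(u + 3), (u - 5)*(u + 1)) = 1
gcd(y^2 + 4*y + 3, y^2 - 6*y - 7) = y + 1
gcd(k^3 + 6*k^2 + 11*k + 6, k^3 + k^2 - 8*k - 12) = k + 2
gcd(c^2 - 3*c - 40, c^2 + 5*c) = c + 5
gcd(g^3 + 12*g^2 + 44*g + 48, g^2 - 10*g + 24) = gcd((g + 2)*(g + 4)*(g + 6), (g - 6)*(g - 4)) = 1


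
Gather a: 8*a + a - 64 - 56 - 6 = 9*a - 126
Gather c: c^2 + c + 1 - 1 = c^2 + c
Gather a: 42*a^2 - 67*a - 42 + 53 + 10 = 42*a^2 - 67*a + 21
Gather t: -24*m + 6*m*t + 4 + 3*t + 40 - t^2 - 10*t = -24*m - t^2 + t*(6*m - 7) + 44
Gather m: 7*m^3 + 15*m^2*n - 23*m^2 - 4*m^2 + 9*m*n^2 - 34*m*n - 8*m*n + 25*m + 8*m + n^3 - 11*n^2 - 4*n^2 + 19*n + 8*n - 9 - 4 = 7*m^3 + m^2*(15*n - 27) + m*(9*n^2 - 42*n + 33) + n^3 - 15*n^2 + 27*n - 13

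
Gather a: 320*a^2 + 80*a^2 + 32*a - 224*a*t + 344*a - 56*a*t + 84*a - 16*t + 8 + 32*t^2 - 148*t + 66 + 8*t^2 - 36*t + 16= 400*a^2 + a*(460 - 280*t) + 40*t^2 - 200*t + 90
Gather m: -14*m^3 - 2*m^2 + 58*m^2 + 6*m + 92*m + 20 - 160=-14*m^3 + 56*m^2 + 98*m - 140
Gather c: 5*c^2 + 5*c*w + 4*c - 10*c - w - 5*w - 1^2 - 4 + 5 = 5*c^2 + c*(5*w - 6) - 6*w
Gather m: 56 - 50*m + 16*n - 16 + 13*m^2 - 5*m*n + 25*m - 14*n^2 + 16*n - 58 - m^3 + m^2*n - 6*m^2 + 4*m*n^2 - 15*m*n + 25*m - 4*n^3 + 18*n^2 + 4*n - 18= -m^3 + m^2*(n + 7) + m*(4*n^2 - 20*n) - 4*n^3 + 4*n^2 + 36*n - 36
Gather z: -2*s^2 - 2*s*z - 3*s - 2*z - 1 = -2*s^2 - 3*s + z*(-2*s - 2) - 1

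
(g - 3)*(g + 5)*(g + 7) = g^3 + 9*g^2 - g - 105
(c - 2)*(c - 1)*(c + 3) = c^3 - 7*c + 6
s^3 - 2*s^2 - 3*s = s*(s - 3)*(s + 1)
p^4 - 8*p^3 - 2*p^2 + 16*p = p*(p - 8)*(p - sqrt(2))*(p + sqrt(2))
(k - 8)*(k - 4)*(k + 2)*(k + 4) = k^4 - 6*k^3 - 32*k^2 + 96*k + 256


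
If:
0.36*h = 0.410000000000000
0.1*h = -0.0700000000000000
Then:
No Solution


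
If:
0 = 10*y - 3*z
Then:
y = 3*z/10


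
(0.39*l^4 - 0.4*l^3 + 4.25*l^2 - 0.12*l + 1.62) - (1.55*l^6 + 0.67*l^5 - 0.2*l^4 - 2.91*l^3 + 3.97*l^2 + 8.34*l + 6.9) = -1.55*l^6 - 0.67*l^5 + 0.59*l^4 + 2.51*l^3 + 0.28*l^2 - 8.46*l - 5.28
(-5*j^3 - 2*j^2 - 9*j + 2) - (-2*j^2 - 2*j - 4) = -5*j^3 - 7*j + 6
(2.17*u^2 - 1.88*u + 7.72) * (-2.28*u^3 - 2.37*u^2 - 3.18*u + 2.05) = -4.9476*u^5 - 0.8565*u^4 - 20.0466*u^3 - 7.8695*u^2 - 28.4036*u + 15.826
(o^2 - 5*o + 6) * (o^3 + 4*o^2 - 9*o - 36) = o^5 - o^4 - 23*o^3 + 33*o^2 + 126*o - 216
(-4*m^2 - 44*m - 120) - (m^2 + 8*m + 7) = -5*m^2 - 52*m - 127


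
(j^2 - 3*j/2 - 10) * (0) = 0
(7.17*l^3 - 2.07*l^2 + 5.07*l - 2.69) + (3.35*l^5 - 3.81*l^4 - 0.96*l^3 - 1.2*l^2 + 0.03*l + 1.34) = 3.35*l^5 - 3.81*l^4 + 6.21*l^3 - 3.27*l^2 + 5.1*l - 1.35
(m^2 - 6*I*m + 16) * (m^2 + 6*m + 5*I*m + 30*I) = m^4 + 6*m^3 - I*m^3 + 46*m^2 - 6*I*m^2 + 276*m + 80*I*m + 480*I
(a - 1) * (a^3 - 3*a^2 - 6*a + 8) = a^4 - 4*a^3 - 3*a^2 + 14*a - 8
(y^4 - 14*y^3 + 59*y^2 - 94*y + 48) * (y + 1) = y^5 - 13*y^4 + 45*y^3 - 35*y^2 - 46*y + 48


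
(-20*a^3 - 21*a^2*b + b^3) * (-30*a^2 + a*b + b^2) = 600*a^5 + 610*a^4*b - 41*a^3*b^2 - 51*a^2*b^3 + a*b^4 + b^5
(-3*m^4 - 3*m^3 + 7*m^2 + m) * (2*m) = -6*m^5 - 6*m^4 + 14*m^3 + 2*m^2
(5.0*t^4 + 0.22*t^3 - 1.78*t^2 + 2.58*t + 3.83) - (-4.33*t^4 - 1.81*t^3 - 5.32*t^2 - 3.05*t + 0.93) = 9.33*t^4 + 2.03*t^3 + 3.54*t^2 + 5.63*t + 2.9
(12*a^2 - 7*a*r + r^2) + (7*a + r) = 12*a^2 - 7*a*r + 7*a + r^2 + r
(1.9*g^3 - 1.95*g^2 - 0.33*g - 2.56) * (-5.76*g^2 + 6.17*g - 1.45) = -10.944*g^5 + 22.955*g^4 - 12.8857*g^3 + 15.537*g^2 - 15.3167*g + 3.712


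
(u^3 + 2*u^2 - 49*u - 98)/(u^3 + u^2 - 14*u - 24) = (u^2 - 49)/(u^2 - u - 12)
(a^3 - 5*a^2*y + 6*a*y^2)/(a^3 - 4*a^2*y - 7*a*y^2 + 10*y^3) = a*(a^2 - 5*a*y + 6*y^2)/(a^3 - 4*a^2*y - 7*a*y^2 + 10*y^3)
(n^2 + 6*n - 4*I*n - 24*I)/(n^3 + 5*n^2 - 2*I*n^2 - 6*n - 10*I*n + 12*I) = (n - 4*I)/(n^2 - n*(1 + 2*I) + 2*I)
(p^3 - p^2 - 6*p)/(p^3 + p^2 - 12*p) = (p + 2)/(p + 4)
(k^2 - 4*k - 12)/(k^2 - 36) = (k + 2)/(k + 6)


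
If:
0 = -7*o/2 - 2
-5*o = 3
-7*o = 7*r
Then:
No Solution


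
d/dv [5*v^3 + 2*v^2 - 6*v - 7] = 15*v^2 + 4*v - 6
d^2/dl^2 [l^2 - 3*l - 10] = 2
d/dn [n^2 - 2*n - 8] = 2*n - 2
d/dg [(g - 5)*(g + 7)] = 2*g + 2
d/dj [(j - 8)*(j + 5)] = 2*j - 3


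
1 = 1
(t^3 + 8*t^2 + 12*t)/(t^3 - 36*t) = (t + 2)/(t - 6)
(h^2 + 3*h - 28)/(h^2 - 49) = (h - 4)/(h - 7)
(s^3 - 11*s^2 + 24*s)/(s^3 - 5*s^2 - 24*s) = (s - 3)/(s + 3)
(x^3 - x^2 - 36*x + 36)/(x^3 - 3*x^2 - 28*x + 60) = (x^2 + 5*x - 6)/(x^2 + 3*x - 10)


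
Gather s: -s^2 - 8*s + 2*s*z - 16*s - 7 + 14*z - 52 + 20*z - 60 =-s^2 + s*(2*z - 24) + 34*z - 119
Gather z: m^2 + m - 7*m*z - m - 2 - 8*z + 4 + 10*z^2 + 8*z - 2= m^2 - 7*m*z + 10*z^2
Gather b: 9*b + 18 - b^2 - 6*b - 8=-b^2 + 3*b + 10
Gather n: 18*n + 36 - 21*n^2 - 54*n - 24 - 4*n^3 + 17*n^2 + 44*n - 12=-4*n^3 - 4*n^2 + 8*n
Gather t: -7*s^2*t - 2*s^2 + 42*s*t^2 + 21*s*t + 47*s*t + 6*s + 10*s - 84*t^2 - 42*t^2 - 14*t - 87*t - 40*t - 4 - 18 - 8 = -2*s^2 + 16*s + t^2*(42*s - 126) + t*(-7*s^2 + 68*s - 141) - 30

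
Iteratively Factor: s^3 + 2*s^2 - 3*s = (s)*(s^2 + 2*s - 3) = s*(s + 3)*(s - 1)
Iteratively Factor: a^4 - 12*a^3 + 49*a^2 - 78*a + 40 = (a - 5)*(a^3 - 7*a^2 + 14*a - 8) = (a - 5)*(a - 4)*(a^2 - 3*a + 2) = (a - 5)*(a - 4)*(a - 2)*(a - 1)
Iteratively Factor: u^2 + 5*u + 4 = (u + 4)*(u + 1)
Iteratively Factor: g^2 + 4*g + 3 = (g + 3)*(g + 1)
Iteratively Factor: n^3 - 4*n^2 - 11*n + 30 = (n - 2)*(n^2 - 2*n - 15) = (n - 5)*(n - 2)*(n + 3)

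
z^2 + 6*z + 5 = (z + 1)*(z + 5)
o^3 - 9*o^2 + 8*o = o*(o - 8)*(o - 1)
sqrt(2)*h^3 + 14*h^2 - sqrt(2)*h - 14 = (h - 1)*(h + 7*sqrt(2))*(sqrt(2)*h + sqrt(2))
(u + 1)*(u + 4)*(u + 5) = u^3 + 10*u^2 + 29*u + 20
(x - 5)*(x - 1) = x^2 - 6*x + 5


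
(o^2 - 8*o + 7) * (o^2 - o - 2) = o^4 - 9*o^3 + 13*o^2 + 9*o - 14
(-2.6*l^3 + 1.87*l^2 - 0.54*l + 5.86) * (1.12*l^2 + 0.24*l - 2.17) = -2.912*l^5 + 1.4704*l^4 + 5.486*l^3 + 2.3757*l^2 + 2.5782*l - 12.7162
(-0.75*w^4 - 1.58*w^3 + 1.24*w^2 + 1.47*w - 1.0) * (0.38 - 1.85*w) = 1.3875*w^5 + 2.638*w^4 - 2.8944*w^3 - 2.2483*w^2 + 2.4086*w - 0.38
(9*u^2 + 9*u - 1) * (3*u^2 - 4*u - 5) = 27*u^4 - 9*u^3 - 84*u^2 - 41*u + 5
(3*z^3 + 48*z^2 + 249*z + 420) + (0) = 3*z^3 + 48*z^2 + 249*z + 420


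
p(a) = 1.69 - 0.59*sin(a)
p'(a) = -0.59*cos(a)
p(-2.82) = 1.88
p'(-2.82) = 0.56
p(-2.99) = 1.78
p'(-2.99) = 0.58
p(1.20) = 1.14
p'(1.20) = -0.21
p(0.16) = 1.60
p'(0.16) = -0.58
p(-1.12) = 2.22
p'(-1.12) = -0.26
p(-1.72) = 2.27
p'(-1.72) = 0.09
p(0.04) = 1.67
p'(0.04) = -0.59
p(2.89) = 1.54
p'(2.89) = 0.57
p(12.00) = 2.01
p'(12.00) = -0.50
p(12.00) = 2.01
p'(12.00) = -0.50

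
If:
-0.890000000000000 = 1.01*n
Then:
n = -0.88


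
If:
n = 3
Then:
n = 3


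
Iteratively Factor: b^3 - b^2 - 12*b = (b + 3)*(b^2 - 4*b) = b*(b + 3)*(b - 4)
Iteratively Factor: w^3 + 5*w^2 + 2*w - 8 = (w + 4)*(w^2 + w - 2) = (w - 1)*(w + 4)*(w + 2)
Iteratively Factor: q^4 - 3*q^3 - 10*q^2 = (q + 2)*(q^3 - 5*q^2) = q*(q + 2)*(q^2 - 5*q) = q*(q - 5)*(q + 2)*(q)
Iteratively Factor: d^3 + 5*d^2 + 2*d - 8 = (d + 4)*(d^2 + d - 2) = (d - 1)*(d + 4)*(d + 2)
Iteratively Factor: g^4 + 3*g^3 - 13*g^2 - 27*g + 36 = (g + 4)*(g^3 - g^2 - 9*g + 9) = (g - 1)*(g + 4)*(g^2 - 9) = (g - 3)*(g - 1)*(g + 4)*(g + 3)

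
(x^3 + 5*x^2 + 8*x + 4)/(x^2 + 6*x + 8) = (x^2 + 3*x + 2)/(x + 4)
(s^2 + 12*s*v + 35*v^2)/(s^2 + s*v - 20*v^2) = (s + 7*v)/(s - 4*v)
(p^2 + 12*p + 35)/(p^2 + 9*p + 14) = (p + 5)/(p + 2)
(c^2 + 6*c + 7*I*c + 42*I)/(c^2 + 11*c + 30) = (c + 7*I)/(c + 5)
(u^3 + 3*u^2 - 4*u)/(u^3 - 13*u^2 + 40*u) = (u^2 + 3*u - 4)/(u^2 - 13*u + 40)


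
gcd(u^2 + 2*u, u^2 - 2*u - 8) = u + 2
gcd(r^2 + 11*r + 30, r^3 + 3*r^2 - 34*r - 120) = r + 5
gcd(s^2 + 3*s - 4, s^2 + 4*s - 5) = s - 1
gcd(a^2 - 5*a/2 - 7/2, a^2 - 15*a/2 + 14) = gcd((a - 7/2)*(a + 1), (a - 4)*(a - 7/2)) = a - 7/2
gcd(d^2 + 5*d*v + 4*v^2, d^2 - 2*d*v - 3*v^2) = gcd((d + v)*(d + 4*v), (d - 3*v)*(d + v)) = d + v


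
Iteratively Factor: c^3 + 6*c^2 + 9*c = (c + 3)*(c^2 + 3*c) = c*(c + 3)*(c + 3)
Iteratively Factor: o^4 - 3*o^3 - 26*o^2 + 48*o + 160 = (o + 2)*(o^3 - 5*o^2 - 16*o + 80) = (o - 5)*(o + 2)*(o^2 - 16) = (o - 5)*(o + 2)*(o + 4)*(o - 4)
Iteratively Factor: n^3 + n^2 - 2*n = (n)*(n^2 + n - 2) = n*(n + 2)*(n - 1)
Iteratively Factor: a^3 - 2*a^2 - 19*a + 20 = (a - 1)*(a^2 - a - 20) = (a - 1)*(a + 4)*(a - 5)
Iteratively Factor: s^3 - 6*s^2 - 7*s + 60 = (s + 3)*(s^2 - 9*s + 20) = (s - 4)*(s + 3)*(s - 5)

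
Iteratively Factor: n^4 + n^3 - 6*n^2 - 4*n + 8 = (n - 2)*(n^3 + 3*n^2 - 4) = (n - 2)*(n + 2)*(n^2 + n - 2) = (n - 2)*(n + 2)^2*(n - 1)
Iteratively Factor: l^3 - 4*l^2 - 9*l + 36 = (l - 3)*(l^2 - l - 12) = (l - 3)*(l + 3)*(l - 4)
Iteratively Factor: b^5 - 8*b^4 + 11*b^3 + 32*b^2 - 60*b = (b)*(b^4 - 8*b^3 + 11*b^2 + 32*b - 60) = b*(b - 5)*(b^3 - 3*b^2 - 4*b + 12) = b*(b - 5)*(b + 2)*(b^2 - 5*b + 6) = b*(b - 5)*(b - 3)*(b + 2)*(b - 2)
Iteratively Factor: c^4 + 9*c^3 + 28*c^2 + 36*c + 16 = (c + 4)*(c^3 + 5*c^2 + 8*c + 4) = (c + 2)*(c + 4)*(c^2 + 3*c + 2) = (c + 2)^2*(c + 4)*(c + 1)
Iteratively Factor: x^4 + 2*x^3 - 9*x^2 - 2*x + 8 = (x + 4)*(x^3 - 2*x^2 - x + 2) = (x - 2)*(x + 4)*(x^2 - 1) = (x - 2)*(x + 1)*(x + 4)*(x - 1)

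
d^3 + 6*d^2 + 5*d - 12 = (d - 1)*(d + 3)*(d + 4)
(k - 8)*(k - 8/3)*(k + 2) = k^3 - 26*k^2/3 + 128/3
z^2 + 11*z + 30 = (z + 5)*(z + 6)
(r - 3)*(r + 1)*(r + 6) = r^3 + 4*r^2 - 15*r - 18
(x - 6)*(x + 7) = x^2 + x - 42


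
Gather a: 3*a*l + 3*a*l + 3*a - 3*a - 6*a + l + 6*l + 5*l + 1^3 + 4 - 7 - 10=a*(6*l - 6) + 12*l - 12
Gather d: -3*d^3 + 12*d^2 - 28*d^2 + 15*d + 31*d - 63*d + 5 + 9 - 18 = -3*d^3 - 16*d^2 - 17*d - 4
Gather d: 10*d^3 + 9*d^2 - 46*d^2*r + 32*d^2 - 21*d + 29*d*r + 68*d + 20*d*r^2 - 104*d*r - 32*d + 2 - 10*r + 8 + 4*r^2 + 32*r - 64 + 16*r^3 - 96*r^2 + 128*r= 10*d^3 + d^2*(41 - 46*r) + d*(20*r^2 - 75*r + 15) + 16*r^3 - 92*r^2 + 150*r - 54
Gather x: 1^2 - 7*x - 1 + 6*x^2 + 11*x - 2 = 6*x^2 + 4*x - 2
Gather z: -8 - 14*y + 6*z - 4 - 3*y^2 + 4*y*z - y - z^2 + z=-3*y^2 - 15*y - z^2 + z*(4*y + 7) - 12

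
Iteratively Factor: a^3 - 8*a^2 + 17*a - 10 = (a - 2)*(a^2 - 6*a + 5) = (a - 2)*(a - 1)*(a - 5)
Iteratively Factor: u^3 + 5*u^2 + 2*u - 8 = (u + 2)*(u^2 + 3*u - 4) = (u - 1)*(u + 2)*(u + 4)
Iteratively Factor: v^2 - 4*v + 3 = (v - 3)*(v - 1)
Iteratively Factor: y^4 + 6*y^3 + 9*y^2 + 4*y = (y + 1)*(y^3 + 5*y^2 + 4*y) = (y + 1)*(y + 4)*(y^2 + y) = y*(y + 1)*(y + 4)*(y + 1)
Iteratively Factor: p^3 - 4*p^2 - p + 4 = (p + 1)*(p^2 - 5*p + 4) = (p - 1)*(p + 1)*(p - 4)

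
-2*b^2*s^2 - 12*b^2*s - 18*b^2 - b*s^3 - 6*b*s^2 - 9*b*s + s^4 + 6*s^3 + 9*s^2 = (-2*b + s)*(b + s)*(s + 3)^2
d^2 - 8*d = d*(d - 8)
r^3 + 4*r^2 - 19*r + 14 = (r - 2)*(r - 1)*(r + 7)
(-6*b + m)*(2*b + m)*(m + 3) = -12*b^2*m - 36*b^2 - 4*b*m^2 - 12*b*m + m^3 + 3*m^2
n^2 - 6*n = n*(n - 6)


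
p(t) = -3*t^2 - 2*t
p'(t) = -6*t - 2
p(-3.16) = -23.64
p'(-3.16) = 16.96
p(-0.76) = -0.21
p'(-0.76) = 2.56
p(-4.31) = -47.11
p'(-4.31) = 23.86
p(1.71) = -12.19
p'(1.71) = -12.26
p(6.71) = -148.49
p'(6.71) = -42.26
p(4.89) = -81.52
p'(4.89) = -31.34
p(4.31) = -64.35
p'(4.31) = -27.86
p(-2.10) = -9.03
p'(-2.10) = 10.60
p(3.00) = -33.00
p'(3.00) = -20.00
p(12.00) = -456.00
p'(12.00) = -74.00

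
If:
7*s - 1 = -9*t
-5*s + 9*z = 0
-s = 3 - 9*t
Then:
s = -1/4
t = 11/36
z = -5/36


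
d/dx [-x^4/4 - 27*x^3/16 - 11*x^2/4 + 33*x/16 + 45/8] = -x^3 - 81*x^2/16 - 11*x/2 + 33/16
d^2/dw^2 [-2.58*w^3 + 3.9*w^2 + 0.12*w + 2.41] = 7.8 - 15.48*w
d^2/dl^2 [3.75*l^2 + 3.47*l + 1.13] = 7.50000000000000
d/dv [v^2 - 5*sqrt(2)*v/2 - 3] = 2*v - 5*sqrt(2)/2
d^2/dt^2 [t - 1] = 0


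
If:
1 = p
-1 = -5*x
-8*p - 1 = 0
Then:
No Solution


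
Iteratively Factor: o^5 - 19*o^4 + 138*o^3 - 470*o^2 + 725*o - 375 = (o - 5)*(o^4 - 14*o^3 + 68*o^2 - 130*o + 75) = (o - 5)^2*(o^3 - 9*o^2 + 23*o - 15) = (o - 5)^2*(o - 1)*(o^2 - 8*o + 15) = (o - 5)^2*(o - 3)*(o - 1)*(o - 5)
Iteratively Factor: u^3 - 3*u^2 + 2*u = (u - 1)*(u^2 - 2*u) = u*(u - 1)*(u - 2)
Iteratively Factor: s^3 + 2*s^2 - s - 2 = (s + 2)*(s^2 - 1) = (s - 1)*(s + 2)*(s + 1)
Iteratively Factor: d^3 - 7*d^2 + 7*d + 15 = (d + 1)*(d^2 - 8*d + 15) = (d - 5)*(d + 1)*(d - 3)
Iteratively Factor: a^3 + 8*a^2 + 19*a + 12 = (a + 3)*(a^2 + 5*a + 4) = (a + 3)*(a + 4)*(a + 1)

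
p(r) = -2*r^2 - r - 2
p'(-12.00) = 47.00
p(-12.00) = -278.00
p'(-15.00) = 59.00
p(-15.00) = -437.00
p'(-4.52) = 17.08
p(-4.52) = -38.34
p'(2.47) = -10.88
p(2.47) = -16.67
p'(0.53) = -3.12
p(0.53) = -3.09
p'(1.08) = -5.32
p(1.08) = -5.41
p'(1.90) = -8.60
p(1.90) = -11.12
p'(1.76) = -8.04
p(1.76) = -9.96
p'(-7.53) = 29.12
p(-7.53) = -107.87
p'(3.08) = -13.32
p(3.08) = -24.05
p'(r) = -4*r - 1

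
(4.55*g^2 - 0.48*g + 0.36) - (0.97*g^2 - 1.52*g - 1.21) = 3.58*g^2 + 1.04*g + 1.57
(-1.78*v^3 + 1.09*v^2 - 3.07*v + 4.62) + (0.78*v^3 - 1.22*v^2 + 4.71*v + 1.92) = -1.0*v^3 - 0.13*v^2 + 1.64*v + 6.54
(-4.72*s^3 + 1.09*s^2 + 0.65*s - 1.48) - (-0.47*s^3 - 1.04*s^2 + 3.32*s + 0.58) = -4.25*s^3 + 2.13*s^2 - 2.67*s - 2.06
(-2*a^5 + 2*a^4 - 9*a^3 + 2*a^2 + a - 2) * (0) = 0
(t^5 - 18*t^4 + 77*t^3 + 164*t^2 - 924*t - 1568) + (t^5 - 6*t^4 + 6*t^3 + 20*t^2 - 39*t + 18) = 2*t^5 - 24*t^4 + 83*t^3 + 184*t^2 - 963*t - 1550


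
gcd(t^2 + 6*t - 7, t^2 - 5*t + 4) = t - 1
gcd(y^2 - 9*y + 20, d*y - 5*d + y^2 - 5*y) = y - 5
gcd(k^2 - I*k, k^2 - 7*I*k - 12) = 1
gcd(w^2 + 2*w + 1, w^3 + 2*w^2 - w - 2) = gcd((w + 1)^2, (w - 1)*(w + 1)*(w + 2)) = w + 1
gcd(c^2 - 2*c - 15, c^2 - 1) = 1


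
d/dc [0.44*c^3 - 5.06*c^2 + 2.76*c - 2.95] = 1.32*c^2 - 10.12*c + 2.76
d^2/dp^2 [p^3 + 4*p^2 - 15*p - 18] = 6*p + 8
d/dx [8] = 0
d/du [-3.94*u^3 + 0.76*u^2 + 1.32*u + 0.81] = -11.82*u^2 + 1.52*u + 1.32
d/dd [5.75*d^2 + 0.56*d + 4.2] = 11.5*d + 0.56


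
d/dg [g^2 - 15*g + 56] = 2*g - 15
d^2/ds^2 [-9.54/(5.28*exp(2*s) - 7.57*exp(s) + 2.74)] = (-9.54*(10.56*exp(s) - 7.57)*(21.12*exp(s) - 15.14)*exp(s) + (201.4848*exp(s) - 72.2178)*(5.28*exp(2*s) - 7.57*exp(s) + 2.74))*exp(s)/(5.28*exp(2*s) - 7.57*exp(s) + 2.74)^3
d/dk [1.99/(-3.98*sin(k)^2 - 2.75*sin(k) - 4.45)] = (15.8404*sin(k) + 5.4725)*cos(k)/(3.98*sin(k)^2 + 2.75*sin(k) + 4.45)^2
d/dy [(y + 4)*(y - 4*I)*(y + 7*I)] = 3*y^2 + y*(8 + 6*I) + 28 + 12*I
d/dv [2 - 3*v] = -3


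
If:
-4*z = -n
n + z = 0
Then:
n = 0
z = 0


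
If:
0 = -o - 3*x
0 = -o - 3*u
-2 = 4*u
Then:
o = 3/2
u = -1/2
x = -1/2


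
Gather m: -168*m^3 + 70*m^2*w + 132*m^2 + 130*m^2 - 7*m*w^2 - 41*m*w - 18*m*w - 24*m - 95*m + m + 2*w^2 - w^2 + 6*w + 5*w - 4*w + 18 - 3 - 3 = -168*m^3 + m^2*(70*w + 262) + m*(-7*w^2 - 59*w - 118) + w^2 + 7*w + 12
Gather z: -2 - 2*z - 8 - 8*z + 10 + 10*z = 0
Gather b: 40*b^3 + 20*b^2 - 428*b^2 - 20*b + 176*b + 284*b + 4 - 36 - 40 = 40*b^3 - 408*b^2 + 440*b - 72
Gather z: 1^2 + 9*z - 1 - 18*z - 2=-9*z - 2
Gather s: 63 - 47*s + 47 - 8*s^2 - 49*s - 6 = -8*s^2 - 96*s + 104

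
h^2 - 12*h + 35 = (h - 7)*(h - 5)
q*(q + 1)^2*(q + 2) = q^4 + 4*q^3 + 5*q^2 + 2*q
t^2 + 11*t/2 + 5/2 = (t + 1/2)*(t + 5)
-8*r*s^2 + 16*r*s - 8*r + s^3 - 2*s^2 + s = (-8*r + s)*(s - 1)^2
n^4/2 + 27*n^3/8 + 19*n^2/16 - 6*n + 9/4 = (n/2 + 1)*(n - 3/4)*(n - 1/2)*(n + 6)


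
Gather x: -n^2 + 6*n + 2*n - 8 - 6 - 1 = -n^2 + 8*n - 15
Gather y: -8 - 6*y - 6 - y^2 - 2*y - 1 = -y^2 - 8*y - 15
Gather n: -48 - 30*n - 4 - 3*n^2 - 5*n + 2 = -3*n^2 - 35*n - 50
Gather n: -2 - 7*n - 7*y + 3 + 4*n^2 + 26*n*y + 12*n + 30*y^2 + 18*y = 4*n^2 + n*(26*y + 5) + 30*y^2 + 11*y + 1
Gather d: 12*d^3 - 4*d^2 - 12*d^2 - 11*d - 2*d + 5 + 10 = 12*d^3 - 16*d^2 - 13*d + 15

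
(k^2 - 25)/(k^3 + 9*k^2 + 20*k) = (k - 5)/(k*(k + 4))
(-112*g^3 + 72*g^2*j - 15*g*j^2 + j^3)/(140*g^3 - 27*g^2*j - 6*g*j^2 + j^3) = (-4*g + j)/(5*g + j)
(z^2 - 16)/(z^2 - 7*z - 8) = (16 - z^2)/(-z^2 + 7*z + 8)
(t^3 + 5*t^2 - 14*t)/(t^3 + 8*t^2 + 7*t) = (t - 2)/(t + 1)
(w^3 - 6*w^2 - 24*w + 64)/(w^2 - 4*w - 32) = w - 2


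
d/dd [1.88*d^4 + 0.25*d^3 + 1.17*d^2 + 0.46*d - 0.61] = 7.52*d^3 + 0.75*d^2 + 2.34*d + 0.46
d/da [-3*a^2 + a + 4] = 1 - 6*a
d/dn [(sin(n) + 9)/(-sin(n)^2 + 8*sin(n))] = (cos(n) + 18/tan(n) - 72*cos(n)/sin(n)^2)/(sin(n) - 8)^2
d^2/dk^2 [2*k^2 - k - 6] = 4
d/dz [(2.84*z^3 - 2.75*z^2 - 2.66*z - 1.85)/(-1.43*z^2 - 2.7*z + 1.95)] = (-4.0612*z^4 - 15.336*z^3 + 20.2352*z^2 - 16.016*z - 10.182)/(2.0449*z^4 + 7.722*z^3 + 1.713*z^2 - 10.53*z + 3.8025)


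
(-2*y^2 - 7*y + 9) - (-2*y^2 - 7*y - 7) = 16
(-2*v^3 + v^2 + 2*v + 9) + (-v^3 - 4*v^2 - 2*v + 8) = -3*v^3 - 3*v^2 + 17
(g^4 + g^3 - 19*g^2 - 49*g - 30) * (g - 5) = g^5 - 4*g^4 - 24*g^3 + 46*g^2 + 215*g + 150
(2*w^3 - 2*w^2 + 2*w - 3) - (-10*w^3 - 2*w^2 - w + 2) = 12*w^3 + 3*w - 5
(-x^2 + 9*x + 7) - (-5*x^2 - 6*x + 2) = 4*x^2 + 15*x + 5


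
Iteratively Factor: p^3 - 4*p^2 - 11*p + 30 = (p - 5)*(p^2 + p - 6) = (p - 5)*(p + 3)*(p - 2)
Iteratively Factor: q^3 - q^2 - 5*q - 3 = (q + 1)*(q^2 - 2*q - 3) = (q + 1)^2*(q - 3)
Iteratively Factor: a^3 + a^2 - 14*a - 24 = (a + 3)*(a^2 - 2*a - 8) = (a + 2)*(a + 3)*(a - 4)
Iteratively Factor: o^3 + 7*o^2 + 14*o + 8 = (o + 1)*(o^2 + 6*o + 8) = (o + 1)*(o + 2)*(o + 4)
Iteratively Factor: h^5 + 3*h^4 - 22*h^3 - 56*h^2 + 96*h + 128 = (h + 4)*(h^4 - h^3 - 18*h^2 + 16*h + 32) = (h + 1)*(h + 4)*(h^3 - 2*h^2 - 16*h + 32) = (h - 2)*(h + 1)*(h + 4)*(h^2 - 16) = (h - 2)*(h + 1)*(h + 4)^2*(h - 4)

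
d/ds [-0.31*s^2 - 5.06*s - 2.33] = -0.62*s - 5.06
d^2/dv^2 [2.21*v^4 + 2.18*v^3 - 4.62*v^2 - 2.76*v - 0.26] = 26.52*v^2 + 13.08*v - 9.24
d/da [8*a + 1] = 8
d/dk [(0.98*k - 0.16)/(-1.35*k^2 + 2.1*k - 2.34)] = (1.323*k^2 - 0.432*k - 1.9572)/(1.8225*k^4 - 5.67*k^3 + 10.728*k^2 - 9.828*k + 5.4756)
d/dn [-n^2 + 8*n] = 8 - 2*n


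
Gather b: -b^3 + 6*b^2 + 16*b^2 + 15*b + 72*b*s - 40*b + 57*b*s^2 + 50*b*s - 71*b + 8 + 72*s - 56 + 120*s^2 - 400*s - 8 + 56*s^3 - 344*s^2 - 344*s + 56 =-b^3 + 22*b^2 + b*(57*s^2 + 122*s - 96) + 56*s^3 - 224*s^2 - 672*s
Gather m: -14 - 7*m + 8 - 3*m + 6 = -10*m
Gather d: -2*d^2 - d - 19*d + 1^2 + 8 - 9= -2*d^2 - 20*d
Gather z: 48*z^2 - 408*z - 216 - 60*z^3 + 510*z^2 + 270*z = -60*z^3 + 558*z^2 - 138*z - 216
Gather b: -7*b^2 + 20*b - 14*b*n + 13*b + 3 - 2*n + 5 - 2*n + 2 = -7*b^2 + b*(33 - 14*n) - 4*n + 10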